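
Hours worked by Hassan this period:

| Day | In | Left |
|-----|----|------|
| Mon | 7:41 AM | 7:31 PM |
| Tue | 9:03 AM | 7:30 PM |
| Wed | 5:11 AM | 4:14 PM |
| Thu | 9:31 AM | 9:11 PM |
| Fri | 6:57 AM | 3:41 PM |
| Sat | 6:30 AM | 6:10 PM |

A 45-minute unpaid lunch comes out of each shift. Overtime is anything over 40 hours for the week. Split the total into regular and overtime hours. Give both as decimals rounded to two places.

Mon: 7:41 AM–7:31 PM = 11 h 50 min; less 45 min break → 11 h 5 min
Tue: 9:03 AM–7:30 PM = 10 h 27 min; less 45 min break → 9 h 42 min
Wed: 5:11 AM–4:14 PM = 11 h 3 min; less 45 min break → 10 h 18 min
Thu: 9:31 AM–9:11 PM = 11 h 40 min; less 45 min break → 10 h 55 min
Fri: 6:57 AM–3:41 PM = 8 h 44 min; less 45 min break → 7 h 59 min
Sat: 6:30 AM–6:10 PM = 11 h 40 min; less 45 min break → 10 h 55 min
Total worked: 60 h 54 min = 60.90 h.
Threshold 40 h → overtime 20 h 54 min, regular 40 h 0 min.

Regular 40.00 hours, overtime 20.90 hours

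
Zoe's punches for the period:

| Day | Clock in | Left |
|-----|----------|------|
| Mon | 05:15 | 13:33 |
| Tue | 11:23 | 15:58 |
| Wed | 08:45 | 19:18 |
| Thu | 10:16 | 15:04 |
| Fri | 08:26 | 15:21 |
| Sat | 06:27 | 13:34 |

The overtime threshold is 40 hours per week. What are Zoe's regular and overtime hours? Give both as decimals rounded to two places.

Mon: 05:15–13:33 = 8 h 18 min
Tue: 11:23–15:58 = 4 h 35 min
Wed: 08:45–19:18 = 10 h 33 min
Thu: 10:16–15:04 = 4 h 48 min
Fri: 08:26–15:21 = 6 h 55 min
Sat: 06:27–13:34 = 7 h 7 min
Total worked: 42 h 16 min = 42.27 h.
Threshold 40 h → overtime 2 h 16 min, regular 40 h 0 min.

Regular 40.00 hours, overtime 2.27 hours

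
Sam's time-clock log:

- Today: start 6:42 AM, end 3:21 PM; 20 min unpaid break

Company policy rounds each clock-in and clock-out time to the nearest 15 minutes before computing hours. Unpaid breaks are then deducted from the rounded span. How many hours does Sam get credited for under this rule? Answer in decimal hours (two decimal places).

Today: in 6:42 AM→6:45 AM, out 3:21 PM→3:15 PM; 8 h 30 min − 20 min = 8 h 10 min

8.17 hours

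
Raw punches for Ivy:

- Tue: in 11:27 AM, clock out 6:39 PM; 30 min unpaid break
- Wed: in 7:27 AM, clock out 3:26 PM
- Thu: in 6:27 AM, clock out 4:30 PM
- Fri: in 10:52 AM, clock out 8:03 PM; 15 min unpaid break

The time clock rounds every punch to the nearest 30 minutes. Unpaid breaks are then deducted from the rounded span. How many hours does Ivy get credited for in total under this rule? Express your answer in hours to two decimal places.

Tue: in 11:27 AM→11:30 AM, out 6:39 PM→6:30 PM; 7 h 0 min − 30 min = 6 h 30 min
Wed: in 7:27 AM→7:30 AM, out 3:26 PM→3:30 PM; 8 h 0 min
Thu: in 6:27 AM→6:30 AM, out 4:30 PM→4:30 PM; 10 h 0 min
Fri: in 10:52 AM→11:00 AM, out 8:03 PM→8:00 PM; 9 h 0 min − 15 min = 8 h 45 min
Total credited: 33 h 15 min.

33.25 hours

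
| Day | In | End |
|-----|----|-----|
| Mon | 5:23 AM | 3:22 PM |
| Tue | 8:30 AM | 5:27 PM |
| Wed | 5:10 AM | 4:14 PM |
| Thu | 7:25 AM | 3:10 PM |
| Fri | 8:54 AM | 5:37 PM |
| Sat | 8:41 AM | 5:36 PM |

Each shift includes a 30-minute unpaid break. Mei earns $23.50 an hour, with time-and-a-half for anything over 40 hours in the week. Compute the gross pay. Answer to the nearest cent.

Mon: 5:23 AM–3:22 PM = 9 h 59 min; less 30 min break → 9 h 29 min
Tue: 8:30 AM–5:27 PM = 8 h 57 min; less 30 min break → 8 h 27 min
Wed: 5:10 AM–4:14 PM = 11 h 4 min; less 30 min break → 10 h 34 min
Thu: 7:25 AM–3:10 PM = 7 h 45 min; less 30 min break → 7 h 15 min
Fri: 8:54 AM–5:37 PM = 8 h 43 min; less 30 min break → 8 h 13 min
Sat: 8:41 AM–5:36 PM = 8 h 55 min; less 30 min break → 8 h 25 min
Total worked: 52 h 23 min = 3143 min.
Regular 40 h 0 min = 2400 min at $23.50/h; overtime 12 h 23 min = 743 min at $35.25/h.
Pay = (2400 × $23.50 + 743 × $35.25) ÷ 60 = $1376.51.

$1376.51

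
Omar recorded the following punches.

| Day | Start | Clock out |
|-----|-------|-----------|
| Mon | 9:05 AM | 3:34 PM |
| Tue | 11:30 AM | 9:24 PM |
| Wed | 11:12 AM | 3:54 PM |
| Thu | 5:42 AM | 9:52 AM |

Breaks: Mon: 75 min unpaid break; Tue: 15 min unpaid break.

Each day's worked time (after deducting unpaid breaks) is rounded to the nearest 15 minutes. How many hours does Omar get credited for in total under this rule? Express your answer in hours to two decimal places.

24.00 hours

Mon: 9:05 AM–3:34 PM = 6 h 29 min − 75 min = 5 h 14 min → rounds to 5 h 15 min
Tue: 11:30 AM–9:24 PM = 9 h 54 min − 15 min = 9 h 39 min → rounds to 9 h 45 min
Wed: 11:12 AM–3:54 PM = 4 h 42 min → rounds to 4 h 45 min
Thu: 5:42 AM–9:52 AM = 4 h 10 min → rounds to 4 h 15 min
Total credited: 24 h 0 min.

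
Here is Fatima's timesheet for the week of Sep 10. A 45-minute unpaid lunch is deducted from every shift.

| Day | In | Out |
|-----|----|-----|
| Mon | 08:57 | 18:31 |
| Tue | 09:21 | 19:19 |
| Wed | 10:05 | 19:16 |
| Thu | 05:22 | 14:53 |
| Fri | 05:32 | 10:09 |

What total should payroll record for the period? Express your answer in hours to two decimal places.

Mon: 08:57–18:31 = 9 h 34 min; less 45 min break → 8 h 49 min
Tue: 09:21–19:19 = 9 h 58 min; less 45 min break → 9 h 13 min
Wed: 10:05–19:16 = 9 h 11 min; less 45 min break → 8 h 26 min
Thu: 05:22–14:53 = 9 h 31 min; less 45 min break → 8 h 46 min
Fri: 05:32–10:09 = 4 h 37 min; less 45 min break → 3 h 52 min
Total: 8 h 49 min + 9 h 13 min + 8 h 26 min + 8 h 46 min + 3 h 52 min = 39 h 6 min.

39.10 hours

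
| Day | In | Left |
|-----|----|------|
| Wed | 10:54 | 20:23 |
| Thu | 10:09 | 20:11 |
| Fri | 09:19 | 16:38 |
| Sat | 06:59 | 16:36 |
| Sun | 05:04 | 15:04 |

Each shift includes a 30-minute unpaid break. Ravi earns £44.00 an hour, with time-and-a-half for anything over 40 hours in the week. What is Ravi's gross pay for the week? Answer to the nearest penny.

Wed: 10:54–20:23 = 9 h 29 min; less 30 min break → 8 h 59 min
Thu: 10:09–20:11 = 10 h 2 min; less 30 min break → 9 h 32 min
Fri: 09:19–16:38 = 7 h 19 min; less 30 min break → 6 h 49 min
Sat: 06:59–16:36 = 9 h 37 min; less 30 min break → 9 h 7 min
Sun: 05:04–15:04 = 10 h 0 min; less 30 min break → 9 h 30 min
Total worked: 43 h 57 min = 2637 min.
Regular 40 h 0 min = 2400 min at £44.00/h; overtime 3 h 57 min = 237 min at £66.00/h.
Pay = (2400 × £44.00 + 237 × £66.00) ÷ 60 = £2020.70.

£2020.70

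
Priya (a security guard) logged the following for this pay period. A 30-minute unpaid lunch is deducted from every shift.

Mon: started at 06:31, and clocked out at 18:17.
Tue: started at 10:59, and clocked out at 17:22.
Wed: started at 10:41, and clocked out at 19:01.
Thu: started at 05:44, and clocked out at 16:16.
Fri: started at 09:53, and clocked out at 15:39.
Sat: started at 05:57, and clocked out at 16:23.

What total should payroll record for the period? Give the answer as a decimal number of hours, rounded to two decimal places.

Mon: 06:31–18:17 = 11 h 46 min; less 30 min break → 11 h 16 min
Tue: 10:59–17:22 = 6 h 23 min; less 30 min break → 5 h 53 min
Wed: 10:41–19:01 = 8 h 20 min; less 30 min break → 7 h 50 min
Thu: 05:44–16:16 = 10 h 32 min; less 30 min break → 10 h 2 min
Fri: 09:53–15:39 = 5 h 46 min; less 30 min break → 5 h 16 min
Sat: 05:57–16:23 = 10 h 26 min; less 30 min break → 9 h 56 min
Total: 11 h 16 min + 5 h 53 min + 7 h 50 min + 10 h 2 min + 5 h 16 min + 9 h 56 min = 50 h 13 min.

50.22 hours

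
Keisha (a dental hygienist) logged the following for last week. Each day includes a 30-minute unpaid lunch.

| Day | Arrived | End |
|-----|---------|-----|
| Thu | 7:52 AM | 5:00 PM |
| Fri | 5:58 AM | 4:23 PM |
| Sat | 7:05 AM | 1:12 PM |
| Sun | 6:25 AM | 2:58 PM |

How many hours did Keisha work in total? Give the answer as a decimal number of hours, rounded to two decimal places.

Thu: 7:52 AM–5:00 PM = 9 h 8 min; less 30 min break → 8 h 38 min
Fri: 5:58 AM–4:23 PM = 10 h 25 min; less 30 min break → 9 h 55 min
Sat: 7:05 AM–1:12 PM = 6 h 7 min; less 30 min break → 5 h 37 min
Sun: 6:25 AM–2:58 PM = 8 h 33 min; less 30 min break → 8 h 3 min
Total: 8 h 38 min + 9 h 55 min + 5 h 37 min + 8 h 3 min = 32 h 13 min.

32.22 hours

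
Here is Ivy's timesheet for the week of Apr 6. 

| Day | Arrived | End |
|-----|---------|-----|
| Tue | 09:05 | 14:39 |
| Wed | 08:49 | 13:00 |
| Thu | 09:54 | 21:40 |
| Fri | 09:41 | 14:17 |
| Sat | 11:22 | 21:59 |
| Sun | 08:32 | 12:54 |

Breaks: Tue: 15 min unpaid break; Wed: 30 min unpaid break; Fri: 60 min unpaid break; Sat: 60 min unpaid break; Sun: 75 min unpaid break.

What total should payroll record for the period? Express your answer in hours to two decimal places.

37.10 hours

Tue: 09:05–14:39 = 5 h 34 min; less 15 min break → 5 h 19 min
Wed: 08:49–13:00 = 4 h 11 min; less 30 min break → 3 h 41 min
Thu: 09:54–21:40 = 11 h 46 min
Fri: 09:41–14:17 = 4 h 36 min; less 60 min break → 3 h 36 min
Sat: 11:22–21:59 = 10 h 37 min; less 60 min break → 9 h 37 min
Sun: 08:32–12:54 = 4 h 22 min; less 75 min break → 3 h 7 min
Total: 5 h 19 min + 3 h 41 min + 11 h 46 min + 3 h 36 min + 9 h 37 min + 3 h 7 min = 37 h 6 min.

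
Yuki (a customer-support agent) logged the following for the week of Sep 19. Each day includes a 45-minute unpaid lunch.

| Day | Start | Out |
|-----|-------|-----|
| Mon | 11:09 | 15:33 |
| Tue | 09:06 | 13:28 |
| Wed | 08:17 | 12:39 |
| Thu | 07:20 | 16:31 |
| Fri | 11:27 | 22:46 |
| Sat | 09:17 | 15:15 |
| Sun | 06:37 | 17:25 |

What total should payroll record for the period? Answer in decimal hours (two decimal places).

45.15 hours

Mon: 11:09–15:33 = 4 h 24 min; less 45 min break → 3 h 39 min
Tue: 09:06–13:28 = 4 h 22 min; less 45 min break → 3 h 37 min
Wed: 08:17–12:39 = 4 h 22 min; less 45 min break → 3 h 37 min
Thu: 07:20–16:31 = 9 h 11 min; less 45 min break → 8 h 26 min
Fri: 11:27–22:46 = 11 h 19 min; less 45 min break → 10 h 34 min
Sat: 09:17–15:15 = 5 h 58 min; less 45 min break → 5 h 13 min
Sun: 06:37–17:25 = 10 h 48 min; less 45 min break → 10 h 3 min
Total: 3 h 39 min + 3 h 37 min + 3 h 37 min + 8 h 26 min + 10 h 34 min + 5 h 13 min + 10 h 3 min = 45 h 9 min.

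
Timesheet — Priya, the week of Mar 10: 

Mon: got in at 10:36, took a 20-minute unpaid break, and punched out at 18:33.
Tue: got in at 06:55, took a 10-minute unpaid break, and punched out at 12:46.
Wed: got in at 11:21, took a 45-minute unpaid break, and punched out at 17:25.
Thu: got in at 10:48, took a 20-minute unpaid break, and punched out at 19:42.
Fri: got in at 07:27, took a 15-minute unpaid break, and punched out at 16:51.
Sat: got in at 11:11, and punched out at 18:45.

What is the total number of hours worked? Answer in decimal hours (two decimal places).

Mon: 10:36–18:33 = 7 h 57 min; less 20 min break → 7 h 37 min
Tue: 06:55–12:46 = 5 h 51 min; less 10 min break → 5 h 41 min
Wed: 11:21–17:25 = 6 h 4 min; less 45 min break → 5 h 19 min
Thu: 10:48–19:42 = 8 h 54 min; less 20 min break → 8 h 34 min
Fri: 07:27–16:51 = 9 h 24 min; less 15 min break → 9 h 9 min
Sat: 11:11–18:45 = 7 h 34 min
Total: 7 h 37 min + 5 h 41 min + 5 h 19 min + 8 h 34 min + 9 h 9 min + 7 h 34 min = 43 h 54 min.

43.90 hours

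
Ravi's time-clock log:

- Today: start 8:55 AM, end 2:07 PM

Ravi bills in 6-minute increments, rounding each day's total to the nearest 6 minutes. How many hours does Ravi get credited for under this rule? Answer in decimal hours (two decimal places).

Today: 8:55 AM–2:07 PM = 5 h 12 min → rounds to 5 h 12 min

5.20 hours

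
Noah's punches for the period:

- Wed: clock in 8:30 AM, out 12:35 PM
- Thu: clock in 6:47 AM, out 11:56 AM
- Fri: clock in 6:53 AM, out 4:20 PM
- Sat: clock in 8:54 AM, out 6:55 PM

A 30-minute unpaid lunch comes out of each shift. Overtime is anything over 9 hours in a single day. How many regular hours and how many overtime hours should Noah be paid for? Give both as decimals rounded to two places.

Wed: 8:30 AM–12:35 PM = 4 h 5 min; less 30 min break → 3 h 35 min
Thu: 6:47 AM–11:56 AM = 5 h 9 min; less 30 min break → 4 h 39 min
Fri: 6:53 AM–4:20 PM = 9 h 27 min; less 30 min break → 8 h 57 min
Sat: 8:54 AM–6:55 PM = 10 h 1 min; less 30 min break → 9 h 31 min
Wed reg 3 h 35 min / OT 0 h 0 min; Thu reg 4 h 39 min / OT 0 h 0 min; Fri reg 8 h 57 min / OT 0 h 0 min; Sat reg 9 h 0 min / OT 0 h 31 min.
Totals: regular 26 h 11 min, overtime 0 h 31 min.

Regular 26.18 hours, overtime 0.52 hours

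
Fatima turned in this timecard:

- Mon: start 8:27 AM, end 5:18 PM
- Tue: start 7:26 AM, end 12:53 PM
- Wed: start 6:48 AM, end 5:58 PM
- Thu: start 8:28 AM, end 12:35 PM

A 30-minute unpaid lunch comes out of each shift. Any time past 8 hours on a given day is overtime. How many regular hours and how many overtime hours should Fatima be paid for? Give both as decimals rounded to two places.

Mon: 8:27 AM–5:18 PM = 8 h 51 min; less 30 min break → 8 h 21 min
Tue: 7:26 AM–12:53 PM = 5 h 27 min; less 30 min break → 4 h 57 min
Wed: 6:48 AM–5:58 PM = 11 h 10 min; less 30 min break → 10 h 40 min
Thu: 8:28 AM–12:35 PM = 4 h 7 min; less 30 min break → 3 h 37 min
Mon reg 8 h 0 min / OT 0 h 21 min; Tue reg 4 h 57 min / OT 0 h 0 min; Wed reg 8 h 0 min / OT 2 h 40 min; Thu reg 3 h 37 min / OT 0 h 0 min.
Totals: regular 24 h 34 min, overtime 3 h 1 min.

Regular 24.57 hours, overtime 3.02 hours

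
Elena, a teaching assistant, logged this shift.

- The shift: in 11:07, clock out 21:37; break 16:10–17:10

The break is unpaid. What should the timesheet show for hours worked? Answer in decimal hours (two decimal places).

9.50 hours

The shift: 11:07–21:37 = 10 h 30 min; less 60 min break → 9 h 30 min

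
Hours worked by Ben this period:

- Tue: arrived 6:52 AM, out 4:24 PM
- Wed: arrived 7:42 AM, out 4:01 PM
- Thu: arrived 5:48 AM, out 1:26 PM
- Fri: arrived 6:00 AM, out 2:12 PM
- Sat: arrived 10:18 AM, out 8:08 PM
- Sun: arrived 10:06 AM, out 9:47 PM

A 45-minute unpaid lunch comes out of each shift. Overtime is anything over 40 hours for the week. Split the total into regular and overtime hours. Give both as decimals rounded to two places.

Regular 40.00 hours, overtime 10.70 hours

Tue: 6:52 AM–4:24 PM = 9 h 32 min; less 45 min break → 8 h 47 min
Wed: 7:42 AM–4:01 PM = 8 h 19 min; less 45 min break → 7 h 34 min
Thu: 5:48 AM–1:26 PM = 7 h 38 min; less 45 min break → 6 h 53 min
Fri: 6:00 AM–2:12 PM = 8 h 12 min; less 45 min break → 7 h 27 min
Sat: 10:18 AM–8:08 PM = 9 h 50 min; less 45 min break → 9 h 5 min
Sun: 10:06 AM–9:47 PM = 11 h 41 min; less 45 min break → 10 h 56 min
Total worked: 50 h 42 min = 50.70 h.
Threshold 40 h → overtime 10 h 42 min, regular 40 h 0 min.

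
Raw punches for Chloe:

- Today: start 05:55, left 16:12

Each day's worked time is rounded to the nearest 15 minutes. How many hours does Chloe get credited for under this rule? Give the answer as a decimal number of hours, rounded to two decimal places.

10.25 hours

Today: 05:55–16:12 = 10 h 17 min → rounds to 10 h 15 min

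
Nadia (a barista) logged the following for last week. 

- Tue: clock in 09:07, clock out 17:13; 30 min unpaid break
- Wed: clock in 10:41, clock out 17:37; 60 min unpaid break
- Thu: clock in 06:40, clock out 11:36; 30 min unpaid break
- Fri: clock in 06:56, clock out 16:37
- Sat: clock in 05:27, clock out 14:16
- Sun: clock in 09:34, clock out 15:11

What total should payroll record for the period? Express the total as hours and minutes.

42 h 5 min

Tue: 09:07–17:13 = 8 h 6 min; less 30 min break → 7 h 36 min
Wed: 10:41–17:37 = 6 h 56 min; less 60 min break → 5 h 56 min
Thu: 06:40–11:36 = 4 h 56 min; less 30 min break → 4 h 26 min
Fri: 06:56–16:37 = 9 h 41 min
Sat: 05:27–14:16 = 8 h 49 min
Sun: 09:34–15:11 = 5 h 37 min
Total: 7 h 36 min + 5 h 56 min + 4 h 26 min + 9 h 41 min + 8 h 49 min + 5 h 37 min = 42 h 5 min.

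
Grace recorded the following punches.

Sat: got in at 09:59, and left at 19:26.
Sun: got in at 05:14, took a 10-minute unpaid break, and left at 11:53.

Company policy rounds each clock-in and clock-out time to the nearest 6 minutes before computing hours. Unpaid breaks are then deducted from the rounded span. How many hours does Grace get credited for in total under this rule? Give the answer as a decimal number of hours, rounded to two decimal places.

Sat: in 09:59→10:00, out 19:26→19:24; 9 h 24 min
Sun: in 05:14→05:12, out 11:53→11:54; 6 h 42 min − 10 min = 6 h 32 min
Total credited: 15 h 56 min.

15.93 hours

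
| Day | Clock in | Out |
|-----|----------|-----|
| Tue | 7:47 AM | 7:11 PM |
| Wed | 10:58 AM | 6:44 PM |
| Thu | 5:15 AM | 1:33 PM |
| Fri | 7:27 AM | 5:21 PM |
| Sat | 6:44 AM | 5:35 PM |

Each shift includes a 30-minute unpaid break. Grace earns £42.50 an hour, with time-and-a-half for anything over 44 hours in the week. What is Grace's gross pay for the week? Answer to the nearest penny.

£1979.44

Tue: 7:47 AM–7:11 PM = 11 h 24 min; less 30 min break → 10 h 54 min
Wed: 10:58 AM–6:44 PM = 7 h 46 min; less 30 min break → 7 h 16 min
Thu: 5:15 AM–1:33 PM = 8 h 18 min; less 30 min break → 7 h 48 min
Fri: 7:27 AM–5:21 PM = 9 h 54 min; less 30 min break → 9 h 24 min
Sat: 6:44 AM–5:35 PM = 10 h 51 min; less 30 min break → 10 h 21 min
Total worked: 45 h 43 min = 2743 min.
Regular 44 h 0 min = 2640 min at £42.50/h; overtime 1 h 43 min = 103 min at £63.75/h.
Pay = (2640 × £42.50 + 103 × £63.75) ÷ 60 = £1979.44.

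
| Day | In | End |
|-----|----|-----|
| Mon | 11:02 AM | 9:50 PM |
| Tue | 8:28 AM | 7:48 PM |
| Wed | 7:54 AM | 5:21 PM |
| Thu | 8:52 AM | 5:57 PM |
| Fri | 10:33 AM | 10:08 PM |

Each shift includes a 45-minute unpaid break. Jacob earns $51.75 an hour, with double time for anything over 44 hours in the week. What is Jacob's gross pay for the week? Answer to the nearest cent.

Mon: 11:02 AM–9:50 PM = 10 h 48 min; less 45 min break → 10 h 3 min
Tue: 8:28 AM–7:48 PM = 11 h 20 min; less 45 min break → 10 h 35 min
Wed: 7:54 AM–5:21 PM = 9 h 27 min; less 45 min break → 8 h 42 min
Thu: 8:52 AM–5:57 PM = 9 h 5 min; less 45 min break → 8 h 20 min
Fri: 10:33 AM–10:08 PM = 11 h 35 min; less 45 min break → 10 h 50 min
Total worked: 48 h 30 min = 2910 min.
Regular 44 h 0 min = 2640 min at $51.75/h; overtime 4 h 30 min = 270 min at $103.50/h.
Pay = (2640 × $51.75 + 270 × $103.50) ÷ 60 = $2742.75.

$2742.75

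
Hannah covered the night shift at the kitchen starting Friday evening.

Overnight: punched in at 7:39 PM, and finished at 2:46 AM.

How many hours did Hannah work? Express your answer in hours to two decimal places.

7.12 hours

Overnight: 7:39 PM → midnight = 4 h 21 min; midnight → 2:46 AM = 2 h 46 min; span 7 h 7 min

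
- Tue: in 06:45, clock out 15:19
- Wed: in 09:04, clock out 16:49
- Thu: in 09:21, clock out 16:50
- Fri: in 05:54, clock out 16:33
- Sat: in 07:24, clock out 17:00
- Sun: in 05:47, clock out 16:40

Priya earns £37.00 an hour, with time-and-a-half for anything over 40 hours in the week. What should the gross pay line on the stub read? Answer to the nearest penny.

Tue: 06:45–15:19 = 8 h 34 min
Wed: 09:04–16:49 = 7 h 45 min
Thu: 09:21–16:50 = 7 h 29 min
Fri: 05:54–16:33 = 10 h 39 min
Sat: 07:24–17:00 = 9 h 36 min
Sun: 05:47–16:40 = 10 h 53 min
Total worked: 54 h 56 min = 3296 min.
Regular 40 h 0 min = 2400 min at £37.00/h; overtime 14 h 56 min = 896 min at £55.50/h.
Pay = (2400 × £37.00 + 896 × £55.50) ÷ 60 = £2308.80.

£2308.80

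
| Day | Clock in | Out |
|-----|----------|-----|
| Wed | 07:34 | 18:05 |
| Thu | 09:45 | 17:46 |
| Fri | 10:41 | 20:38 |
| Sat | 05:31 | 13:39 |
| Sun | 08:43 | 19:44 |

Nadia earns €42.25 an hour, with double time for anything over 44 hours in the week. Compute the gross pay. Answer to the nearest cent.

€2166.02

Wed: 07:34–18:05 = 10 h 31 min
Thu: 09:45–17:46 = 8 h 1 min
Fri: 10:41–20:38 = 9 h 57 min
Sat: 05:31–13:39 = 8 h 8 min
Sun: 08:43–19:44 = 11 h 1 min
Total worked: 47 h 38 min = 2858 min.
Regular 44 h 0 min = 2640 min at €42.25/h; overtime 3 h 38 min = 218 min at €84.50/h.
Pay = (2640 × €42.25 + 218 × €84.50) ÷ 60 = €2166.02.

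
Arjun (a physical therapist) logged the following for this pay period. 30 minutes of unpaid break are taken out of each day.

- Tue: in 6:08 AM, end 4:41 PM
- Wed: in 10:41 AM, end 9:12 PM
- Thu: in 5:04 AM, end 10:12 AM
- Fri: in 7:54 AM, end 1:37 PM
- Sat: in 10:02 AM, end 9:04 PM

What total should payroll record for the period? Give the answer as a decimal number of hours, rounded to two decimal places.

Tue: 6:08 AM–4:41 PM = 10 h 33 min; less 30 min break → 10 h 3 min
Wed: 10:41 AM–9:12 PM = 10 h 31 min; less 30 min break → 10 h 1 min
Thu: 5:04 AM–10:12 AM = 5 h 8 min; less 30 min break → 4 h 38 min
Fri: 7:54 AM–1:37 PM = 5 h 43 min; less 30 min break → 5 h 13 min
Sat: 10:02 AM–9:04 PM = 11 h 2 min; less 30 min break → 10 h 32 min
Total: 10 h 3 min + 10 h 1 min + 4 h 38 min + 5 h 13 min + 10 h 32 min = 40 h 27 min.

40.45 hours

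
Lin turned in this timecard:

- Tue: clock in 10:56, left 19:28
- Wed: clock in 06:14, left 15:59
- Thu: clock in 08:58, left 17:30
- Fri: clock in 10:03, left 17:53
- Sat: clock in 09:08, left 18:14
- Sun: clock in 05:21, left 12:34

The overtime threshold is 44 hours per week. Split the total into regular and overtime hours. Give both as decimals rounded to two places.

Regular 44.00 hours, overtime 6.97 hours

Tue: 10:56–19:28 = 8 h 32 min
Wed: 06:14–15:59 = 9 h 45 min
Thu: 08:58–17:30 = 8 h 32 min
Fri: 10:03–17:53 = 7 h 50 min
Sat: 09:08–18:14 = 9 h 6 min
Sun: 05:21–12:34 = 7 h 13 min
Total worked: 50 h 58 min = 50.97 h.
Threshold 44 h → overtime 6 h 58 min, regular 44 h 0 min.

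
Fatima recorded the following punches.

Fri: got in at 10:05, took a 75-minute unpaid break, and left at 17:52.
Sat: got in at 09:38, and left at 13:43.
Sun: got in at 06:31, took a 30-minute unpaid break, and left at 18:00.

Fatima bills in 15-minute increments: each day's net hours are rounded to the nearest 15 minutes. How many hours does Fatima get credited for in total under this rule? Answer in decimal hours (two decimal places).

21.50 hours

Fri: 10:05–17:52 = 7 h 47 min − 75 min = 6 h 32 min → rounds to 6 h 30 min
Sat: 09:38–13:43 = 4 h 5 min → rounds to 4 h 0 min
Sun: 06:31–18:00 = 11 h 29 min − 30 min = 10 h 59 min → rounds to 11 h 0 min
Total credited: 21 h 30 min.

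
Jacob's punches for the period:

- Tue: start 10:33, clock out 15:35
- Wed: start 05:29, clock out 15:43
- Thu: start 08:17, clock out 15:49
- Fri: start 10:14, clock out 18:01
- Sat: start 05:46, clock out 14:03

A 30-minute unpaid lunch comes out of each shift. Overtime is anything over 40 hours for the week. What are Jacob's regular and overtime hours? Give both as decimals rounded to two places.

Tue: 10:33–15:35 = 5 h 2 min; less 30 min break → 4 h 32 min
Wed: 05:29–15:43 = 10 h 14 min; less 30 min break → 9 h 44 min
Thu: 08:17–15:49 = 7 h 32 min; less 30 min break → 7 h 2 min
Fri: 10:14–18:01 = 7 h 47 min; less 30 min break → 7 h 17 min
Sat: 05:46–14:03 = 8 h 17 min; less 30 min break → 7 h 47 min
Total worked: 36 h 22 min = 36.37 h.
Threshold 40 h → overtime 0 h 0 min, regular 36 h 22 min.

Regular 36.37 hours, overtime 0.00 hours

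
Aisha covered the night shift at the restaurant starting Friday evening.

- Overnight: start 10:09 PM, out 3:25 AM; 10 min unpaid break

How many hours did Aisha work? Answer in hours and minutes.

Overnight: 10:09 PM → midnight = 1 h 51 min; midnight → 3:25 AM = 3 h 25 min; span 5 h 16 min; less 10 min break → 5 h 6 min

5 h 6 min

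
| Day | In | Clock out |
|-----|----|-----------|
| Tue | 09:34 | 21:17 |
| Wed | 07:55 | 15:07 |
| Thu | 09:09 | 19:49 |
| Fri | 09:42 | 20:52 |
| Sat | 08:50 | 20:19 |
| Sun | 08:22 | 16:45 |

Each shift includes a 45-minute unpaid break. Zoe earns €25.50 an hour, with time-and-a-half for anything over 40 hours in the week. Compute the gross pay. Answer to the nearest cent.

€1636.46

Tue: 09:34–21:17 = 11 h 43 min; less 45 min break → 10 h 58 min
Wed: 07:55–15:07 = 7 h 12 min; less 45 min break → 6 h 27 min
Thu: 09:09–19:49 = 10 h 40 min; less 45 min break → 9 h 55 min
Fri: 09:42–20:52 = 11 h 10 min; less 45 min break → 10 h 25 min
Sat: 08:50–20:19 = 11 h 29 min; less 45 min break → 10 h 44 min
Sun: 08:22–16:45 = 8 h 23 min; less 45 min break → 7 h 38 min
Total worked: 56 h 7 min = 3367 min.
Regular 40 h 0 min = 2400 min at €25.50/h; overtime 16 h 7 min = 967 min at €38.25/h.
Pay = (2400 × €25.50 + 967 × €38.25) ÷ 60 = €1636.46.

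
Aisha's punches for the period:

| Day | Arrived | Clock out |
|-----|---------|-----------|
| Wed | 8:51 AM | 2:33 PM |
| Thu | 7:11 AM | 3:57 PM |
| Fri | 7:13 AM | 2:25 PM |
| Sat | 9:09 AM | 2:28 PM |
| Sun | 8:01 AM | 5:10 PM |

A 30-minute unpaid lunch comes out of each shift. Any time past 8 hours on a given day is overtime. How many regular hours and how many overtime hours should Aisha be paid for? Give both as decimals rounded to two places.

Regular 32.72 hours, overtime 0.92 hours

Wed: 8:51 AM–2:33 PM = 5 h 42 min; less 30 min break → 5 h 12 min
Thu: 7:11 AM–3:57 PM = 8 h 46 min; less 30 min break → 8 h 16 min
Fri: 7:13 AM–2:25 PM = 7 h 12 min; less 30 min break → 6 h 42 min
Sat: 9:09 AM–2:28 PM = 5 h 19 min; less 30 min break → 4 h 49 min
Sun: 8:01 AM–5:10 PM = 9 h 9 min; less 30 min break → 8 h 39 min
Wed reg 5 h 12 min / OT 0 h 0 min; Thu reg 8 h 0 min / OT 0 h 16 min; Fri reg 6 h 42 min / OT 0 h 0 min; Sat reg 4 h 49 min / OT 0 h 0 min; Sun reg 8 h 0 min / OT 0 h 39 min.
Totals: regular 32 h 43 min, overtime 0 h 55 min.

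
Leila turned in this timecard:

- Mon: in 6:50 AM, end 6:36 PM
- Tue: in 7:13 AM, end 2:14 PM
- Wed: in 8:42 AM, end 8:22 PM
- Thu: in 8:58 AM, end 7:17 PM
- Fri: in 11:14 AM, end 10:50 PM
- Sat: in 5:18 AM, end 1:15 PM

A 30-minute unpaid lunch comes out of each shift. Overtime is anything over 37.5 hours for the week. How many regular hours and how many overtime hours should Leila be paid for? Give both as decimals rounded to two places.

Regular 37.50 hours, overtime 19.82 hours

Mon: 6:50 AM–6:36 PM = 11 h 46 min; less 30 min break → 11 h 16 min
Tue: 7:13 AM–2:14 PM = 7 h 1 min; less 30 min break → 6 h 31 min
Wed: 8:42 AM–8:22 PM = 11 h 40 min; less 30 min break → 11 h 10 min
Thu: 8:58 AM–7:17 PM = 10 h 19 min; less 30 min break → 9 h 49 min
Fri: 11:14 AM–10:50 PM = 11 h 36 min; less 30 min break → 11 h 6 min
Sat: 5:18 AM–1:15 PM = 7 h 57 min; less 30 min break → 7 h 27 min
Total worked: 57 h 19 min = 57.32 h.
Threshold 37.5 h → overtime 19 h 49 min, regular 37 h 30 min.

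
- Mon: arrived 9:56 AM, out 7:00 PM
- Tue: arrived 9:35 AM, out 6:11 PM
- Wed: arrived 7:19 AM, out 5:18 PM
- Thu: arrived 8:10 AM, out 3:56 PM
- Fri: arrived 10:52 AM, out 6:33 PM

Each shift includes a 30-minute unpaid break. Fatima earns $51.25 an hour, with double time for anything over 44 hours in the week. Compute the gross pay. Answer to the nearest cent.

$2080.75

Mon: 9:56 AM–7:00 PM = 9 h 4 min; less 30 min break → 8 h 34 min
Tue: 9:35 AM–6:11 PM = 8 h 36 min; less 30 min break → 8 h 6 min
Wed: 7:19 AM–5:18 PM = 9 h 59 min; less 30 min break → 9 h 29 min
Thu: 8:10 AM–3:56 PM = 7 h 46 min; less 30 min break → 7 h 16 min
Fri: 10:52 AM–6:33 PM = 7 h 41 min; less 30 min break → 7 h 11 min
Total worked: 40 h 36 min = 2436 min.
Regular 40 h 36 min = 2436 min at $51.25/h; overtime 0 h 0 min = 0 min at $102.50/h.
Pay = (2436 × $51.25 + 0 × $102.50) ÷ 60 = $2080.75.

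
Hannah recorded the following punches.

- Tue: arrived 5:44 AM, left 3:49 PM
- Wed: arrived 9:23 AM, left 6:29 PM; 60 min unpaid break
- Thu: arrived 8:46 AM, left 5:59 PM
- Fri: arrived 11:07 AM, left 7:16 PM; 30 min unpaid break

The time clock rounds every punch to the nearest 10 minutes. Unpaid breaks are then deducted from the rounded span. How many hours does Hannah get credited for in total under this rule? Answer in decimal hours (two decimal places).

Tue: in 5:44 AM→5:40 AM, out 3:49 PM→3:50 PM; 10 h 10 min
Wed: in 9:23 AM→9:20 AM, out 6:29 PM→6:30 PM; 9 h 10 min − 60 min = 8 h 10 min
Thu: in 8:46 AM→8:50 AM, out 5:59 PM→6:00 PM; 9 h 10 min
Fri: in 11:07 AM→11:10 AM, out 7:16 PM→7:20 PM; 8 h 10 min − 30 min = 7 h 40 min
Total credited: 35 h 10 min.

35.17 hours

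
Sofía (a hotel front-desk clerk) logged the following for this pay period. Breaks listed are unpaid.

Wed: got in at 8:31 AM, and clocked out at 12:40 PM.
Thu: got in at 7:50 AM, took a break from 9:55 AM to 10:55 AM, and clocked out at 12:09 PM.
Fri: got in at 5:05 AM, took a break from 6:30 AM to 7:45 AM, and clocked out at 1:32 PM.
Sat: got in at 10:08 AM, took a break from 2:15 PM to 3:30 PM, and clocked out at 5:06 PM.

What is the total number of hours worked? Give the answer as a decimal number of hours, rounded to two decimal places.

20.38 hours

Wed: 8:31 AM–12:40 PM = 4 h 9 min
Thu: 7:50 AM–12:09 PM = 4 h 19 min; less 60 min break → 3 h 19 min
Fri: 5:05 AM–1:32 PM = 8 h 27 min; less 75 min break → 7 h 12 min
Sat: 10:08 AM–5:06 PM = 6 h 58 min; less 75 min break → 5 h 43 min
Total: 4 h 9 min + 3 h 19 min + 7 h 12 min + 5 h 43 min = 20 h 23 min.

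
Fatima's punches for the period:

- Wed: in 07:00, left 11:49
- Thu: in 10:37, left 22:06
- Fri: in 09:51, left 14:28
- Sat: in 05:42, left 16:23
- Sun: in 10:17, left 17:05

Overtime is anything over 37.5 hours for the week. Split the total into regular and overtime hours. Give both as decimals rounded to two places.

Wed: 07:00–11:49 = 4 h 49 min
Thu: 10:37–22:06 = 11 h 29 min
Fri: 09:51–14:28 = 4 h 37 min
Sat: 05:42–16:23 = 10 h 41 min
Sun: 10:17–17:05 = 6 h 48 min
Total worked: 38 h 24 min = 38.40 h.
Threshold 37.5 h → overtime 0 h 54 min, regular 37 h 30 min.

Regular 37.50 hours, overtime 0.90 hours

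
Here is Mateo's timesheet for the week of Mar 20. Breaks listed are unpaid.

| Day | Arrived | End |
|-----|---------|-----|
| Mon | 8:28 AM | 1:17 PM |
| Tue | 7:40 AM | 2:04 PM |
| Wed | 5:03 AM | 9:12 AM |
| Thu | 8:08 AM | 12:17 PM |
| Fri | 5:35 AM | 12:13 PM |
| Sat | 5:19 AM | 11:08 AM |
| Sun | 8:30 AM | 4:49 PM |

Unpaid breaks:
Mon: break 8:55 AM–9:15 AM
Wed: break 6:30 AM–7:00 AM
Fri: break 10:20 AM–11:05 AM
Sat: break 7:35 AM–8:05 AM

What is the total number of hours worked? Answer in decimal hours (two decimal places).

Mon: 8:28 AM–1:17 PM = 4 h 49 min; less 20 min break → 4 h 29 min
Tue: 7:40 AM–2:04 PM = 6 h 24 min
Wed: 5:03 AM–9:12 AM = 4 h 9 min; less 30 min break → 3 h 39 min
Thu: 8:08 AM–12:17 PM = 4 h 9 min
Fri: 5:35 AM–12:13 PM = 6 h 38 min; less 45 min break → 5 h 53 min
Sat: 5:19 AM–11:08 AM = 5 h 49 min; less 30 min break → 5 h 19 min
Sun: 8:30 AM–4:49 PM = 8 h 19 min
Total: 4 h 29 min + 6 h 24 min + 3 h 39 min + 4 h 9 min + 5 h 53 min + 5 h 19 min + 8 h 19 min = 38 h 12 min.

38.20 hours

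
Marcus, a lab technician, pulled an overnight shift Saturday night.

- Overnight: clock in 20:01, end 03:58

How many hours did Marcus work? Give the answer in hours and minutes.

Overnight: 20:01 → midnight = 3 h 59 min; midnight → 03:58 = 3 h 58 min; span 7 h 57 min

7 h 57 min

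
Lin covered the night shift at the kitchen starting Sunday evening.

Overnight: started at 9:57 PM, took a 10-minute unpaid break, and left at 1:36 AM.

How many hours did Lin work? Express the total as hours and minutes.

3 h 29 min

Overnight: 9:57 PM → midnight = 2 h 3 min; midnight → 1:36 AM = 1 h 36 min; span 3 h 39 min; less 10 min break → 3 h 29 min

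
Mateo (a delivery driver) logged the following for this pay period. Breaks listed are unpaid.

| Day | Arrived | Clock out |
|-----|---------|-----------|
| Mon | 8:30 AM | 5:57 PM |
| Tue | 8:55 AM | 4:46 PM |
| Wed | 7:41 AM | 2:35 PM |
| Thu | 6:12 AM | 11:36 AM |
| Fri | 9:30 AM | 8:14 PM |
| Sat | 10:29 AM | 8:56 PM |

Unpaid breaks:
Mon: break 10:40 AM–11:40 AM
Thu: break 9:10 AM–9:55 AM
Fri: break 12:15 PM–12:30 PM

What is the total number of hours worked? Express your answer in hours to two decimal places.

Mon: 8:30 AM–5:57 PM = 9 h 27 min; less 60 min break → 8 h 27 min
Tue: 8:55 AM–4:46 PM = 7 h 51 min
Wed: 7:41 AM–2:35 PM = 6 h 54 min
Thu: 6:12 AM–11:36 AM = 5 h 24 min; less 45 min break → 4 h 39 min
Fri: 9:30 AM–8:14 PM = 10 h 44 min; less 15 min break → 10 h 29 min
Sat: 10:29 AM–8:56 PM = 10 h 27 min
Total: 8 h 27 min + 7 h 51 min + 6 h 54 min + 4 h 39 min + 10 h 29 min + 10 h 27 min = 48 h 47 min.

48.78 hours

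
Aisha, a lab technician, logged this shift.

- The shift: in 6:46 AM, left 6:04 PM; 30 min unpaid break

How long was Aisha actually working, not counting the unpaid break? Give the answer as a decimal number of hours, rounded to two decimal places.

The shift: 6:46 AM–6:04 PM = 11 h 18 min; less 30 min break → 10 h 48 min

10.80 hours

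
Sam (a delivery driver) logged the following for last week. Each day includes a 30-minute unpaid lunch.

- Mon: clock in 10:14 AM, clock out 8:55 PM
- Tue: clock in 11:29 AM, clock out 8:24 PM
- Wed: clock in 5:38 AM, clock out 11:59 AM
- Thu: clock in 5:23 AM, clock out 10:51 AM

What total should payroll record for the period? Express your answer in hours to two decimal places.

Mon: 10:14 AM–8:55 PM = 10 h 41 min; less 30 min break → 10 h 11 min
Tue: 11:29 AM–8:24 PM = 8 h 55 min; less 30 min break → 8 h 25 min
Wed: 5:38 AM–11:59 AM = 6 h 21 min; less 30 min break → 5 h 51 min
Thu: 5:23 AM–10:51 AM = 5 h 28 min; less 30 min break → 4 h 58 min
Total: 10 h 11 min + 8 h 25 min + 5 h 51 min + 4 h 58 min = 29 h 25 min.

29.42 hours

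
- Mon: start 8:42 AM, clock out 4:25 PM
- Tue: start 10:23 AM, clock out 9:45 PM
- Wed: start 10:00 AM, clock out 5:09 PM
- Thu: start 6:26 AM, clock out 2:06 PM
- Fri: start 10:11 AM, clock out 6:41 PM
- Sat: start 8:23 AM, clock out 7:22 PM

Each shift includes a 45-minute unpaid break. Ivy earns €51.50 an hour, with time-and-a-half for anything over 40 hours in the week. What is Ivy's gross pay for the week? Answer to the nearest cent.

€2746.24

Mon: 8:42 AM–4:25 PM = 7 h 43 min; less 45 min break → 6 h 58 min
Tue: 10:23 AM–9:45 PM = 11 h 22 min; less 45 min break → 10 h 37 min
Wed: 10:00 AM–5:09 PM = 7 h 9 min; less 45 min break → 6 h 24 min
Thu: 6:26 AM–2:06 PM = 7 h 40 min; less 45 min break → 6 h 55 min
Fri: 10:11 AM–6:41 PM = 8 h 30 min; less 45 min break → 7 h 45 min
Sat: 8:23 AM–7:22 PM = 10 h 59 min; less 45 min break → 10 h 14 min
Total worked: 48 h 53 min = 2933 min.
Regular 40 h 0 min = 2400 min at €51.50/h; overtime 8 h 53 min = 533 min at €77.25/h.
Pay = (2400 × €51.50 + 533 × €77.25) ÷ 60 = €2746.24.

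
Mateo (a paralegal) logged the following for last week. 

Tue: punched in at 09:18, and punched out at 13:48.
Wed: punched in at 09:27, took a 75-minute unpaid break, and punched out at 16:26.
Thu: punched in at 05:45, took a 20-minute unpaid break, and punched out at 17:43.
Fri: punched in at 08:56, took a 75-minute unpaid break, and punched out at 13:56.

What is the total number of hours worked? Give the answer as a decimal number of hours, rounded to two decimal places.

25.62 hours

Tue: 09:18–13:48 = 4 h 30 min
Wed: 09:27–16:26 = 6 h 59 min; less 75 min break → 5 h 44 min
Thu: 05:45–17:43 = 11 h 58 min; less 20 min break → 11 h 38 min
Fri: 08:56–13:56 = 5 h 0 min; less 75 min break → 3 h 45 min
Total: 4 h 30 min + 5 h 44 min + 11 h 38 min + 3 h 45 min = 25 h 37 min.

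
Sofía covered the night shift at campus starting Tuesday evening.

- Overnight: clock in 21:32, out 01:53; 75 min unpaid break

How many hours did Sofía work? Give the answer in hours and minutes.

3 h 6 min

Overnight: 21:32 → midnight = 2 h 28 min; midnight → 01:53 = 1 h 53 min; span 4 h 21 min; less 75 min break → 3 h 6 min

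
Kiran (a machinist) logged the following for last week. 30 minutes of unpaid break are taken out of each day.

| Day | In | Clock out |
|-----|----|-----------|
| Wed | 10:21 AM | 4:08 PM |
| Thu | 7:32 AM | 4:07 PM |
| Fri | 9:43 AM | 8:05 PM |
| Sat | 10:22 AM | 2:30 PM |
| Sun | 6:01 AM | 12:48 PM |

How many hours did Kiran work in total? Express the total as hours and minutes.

Wed: 10:21 AM–4:08 PM = 5 h 47 min; less 30 min break → 5 h 17 min
Thu: 7:32 AM–4:07 PM = 8 h 35 min; less 30 min break → 8 h 5 min
Fri: 9:43 AM–8:05 PM = 10 h 22 min; less 30 min break → 9 h 52 min
Sat: 10:22 AM–2:30 PM = 4 h 8 min; less 30 min break → 3 h 38 min
Sun: 6:01 AM–12:48 PM = 6 h 47 min; less 30 min break → 6 h 17 min
Total: 5 h 17 min + 8 h 5 min + 9 h 52 min + 3 h 38 min + 6 h 17 min = 33 h 9 min.

33 h 9 min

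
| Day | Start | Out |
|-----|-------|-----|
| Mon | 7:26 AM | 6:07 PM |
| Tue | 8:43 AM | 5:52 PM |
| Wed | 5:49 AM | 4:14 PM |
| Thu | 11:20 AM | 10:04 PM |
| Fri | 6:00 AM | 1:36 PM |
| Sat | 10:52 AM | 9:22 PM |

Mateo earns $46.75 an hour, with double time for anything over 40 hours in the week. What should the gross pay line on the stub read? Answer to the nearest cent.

Mon: 7:26 AM–6:07 PM = 10 h 41 min
Tue: 8:43 AM–5:52 PM = 9 h 9 min
Wed: 5:49 AM–4:14 PM = 10 h 25 min
Thu: 11:20 AM–10:04 PM = 10 h 44 min
Fri: 6:00 AM–1:36 PM = 7 h 36 min
Sat: 10:52 AM–9:22 PM = 10 h 30 min
Total worked: 59 h 5 min = 3545 min.
Regular 40 h 0 min = 2400 min at $46.75/h; overtime 19 h 5 min = 1145 min at $93.50/h.
Pay = (2400 × $46.75 + 1145 × $93.50) ÷ 60 = $3654.29.

$3654.29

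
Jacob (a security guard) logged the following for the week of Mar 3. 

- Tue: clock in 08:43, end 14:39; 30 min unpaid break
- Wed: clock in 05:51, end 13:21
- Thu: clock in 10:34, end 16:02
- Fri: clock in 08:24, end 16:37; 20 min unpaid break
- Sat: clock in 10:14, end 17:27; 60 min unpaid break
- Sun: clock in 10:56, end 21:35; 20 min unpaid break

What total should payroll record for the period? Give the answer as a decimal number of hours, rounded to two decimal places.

42.82 hours

Tue: 08:43–14:39 = 5 h 56 min; less 30 min break → 5 h 26 min
Wed: 05:51–13:21 = 7 h 30 min
Thu: 10:34–16:02 = 5 h 28 min
Fri: 08:24–16:37 = 8 h 13 min; less 20 min break → 7 h 53 min
Sat: 10:14–17:27 = 7 h 13 min; less 60 min break → 6 h 13 min
Sun: 10:56–21:35 = 10 h 39 min; less 20 min break → 10 h 19 min
Total: 5 h 26 min + 7 h 30 min + 5 h 28 min + 7 h 53 min + 6 h 13 min + 10 h 19 min = 42 h 49 min.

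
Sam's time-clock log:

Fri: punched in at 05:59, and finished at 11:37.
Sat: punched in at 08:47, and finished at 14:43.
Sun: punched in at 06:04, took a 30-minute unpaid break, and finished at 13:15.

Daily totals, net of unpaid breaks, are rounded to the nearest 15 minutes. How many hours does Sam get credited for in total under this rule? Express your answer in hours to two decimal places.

18.50 hours

Fri: 05:59–11:37 = 5 h 38 min → rounds to 5 h 45 min
Sat: 08:47–14:43 = 5 h 56 min → rounds to 6 h 0 min
Sun: 06:04–13:15 = 7 h 11 min − 30 min = 6 h 41 min → rounds to 6 h 45 min
Total credited: 18 h 30 min.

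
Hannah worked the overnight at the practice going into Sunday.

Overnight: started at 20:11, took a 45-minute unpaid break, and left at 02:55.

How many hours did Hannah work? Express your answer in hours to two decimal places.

Overnight: 20:11 → midnight = 3 h 49 min; midnight → 02:55 = 2 h 55 min; span 6 h 44 min; less 45 min break → 5 h 59 min

5.98 hours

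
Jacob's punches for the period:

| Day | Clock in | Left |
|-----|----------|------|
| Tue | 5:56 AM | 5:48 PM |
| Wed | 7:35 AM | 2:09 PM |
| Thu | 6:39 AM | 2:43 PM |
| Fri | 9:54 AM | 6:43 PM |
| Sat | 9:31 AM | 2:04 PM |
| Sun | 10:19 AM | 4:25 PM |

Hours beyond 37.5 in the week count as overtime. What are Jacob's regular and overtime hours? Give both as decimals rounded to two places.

Tue: 5:56 AM–5:48 PM = 11 h 52 min
Wed: 7:35 AM–2:09 PM = 6 h 34 min
Thu: 6:39 AM–2:43 PM = 8 h 4 min
Fri: 9:54 AM–6:43 PM = 8 h 49 min
Sat: 9:31 AM–2:04 PM = 4 h 33 min
Sun: 10:19 AM–4:25 PM = 6 h 6 min
Total worked: 45 h 58 min = 45.97 h.
Threshold 37.5 h → overtime 8 h 28 min, regular 37 h 30 min.

Regular 37.50 hours, overtime 8.47 hours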